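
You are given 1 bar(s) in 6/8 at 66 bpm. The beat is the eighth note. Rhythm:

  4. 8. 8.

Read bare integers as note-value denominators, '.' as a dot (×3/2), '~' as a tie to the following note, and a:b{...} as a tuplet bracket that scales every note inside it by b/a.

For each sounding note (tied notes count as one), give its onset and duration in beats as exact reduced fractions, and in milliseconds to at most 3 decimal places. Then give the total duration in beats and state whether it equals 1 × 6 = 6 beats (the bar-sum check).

1) 0.0ms=0b +2727.273ms=3b
2) 2727.273ms=3b +1363.636ms=3/2b
3) 4090.909ms=9/2b +1363.636ms=3/2b
Σ=6b of 6 (66bpm 6/8) — PASS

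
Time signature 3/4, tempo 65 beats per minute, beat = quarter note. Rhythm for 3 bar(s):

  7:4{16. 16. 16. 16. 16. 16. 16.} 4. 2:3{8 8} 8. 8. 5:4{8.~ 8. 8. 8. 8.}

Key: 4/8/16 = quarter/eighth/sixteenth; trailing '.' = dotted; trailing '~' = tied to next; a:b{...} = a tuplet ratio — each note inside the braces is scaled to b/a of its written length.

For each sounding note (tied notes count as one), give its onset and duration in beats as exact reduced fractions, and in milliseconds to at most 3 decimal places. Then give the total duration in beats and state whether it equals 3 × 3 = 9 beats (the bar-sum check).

1) 0.0ms=0b +197.802ms=3/14b
2) 197.802ms=3/14b +197.802ms=3/14b
3) 395.604ms=3/7b +197.802ms=3/14b
4) 593.407ms=9/14b +197.802ms=3/14b
5) 791.209ms=6/7b +197.802ms=3/14b
6) 989.011ms=15/14b +197.802ms=3/14b
7) 1186.813ms=9/7b +197.802ms=3/14b
8) 1384.615ms=3/2b +1384.615ms=3/2b
9) 2769.231ms=3b +692.308ms=3/4b
10) 3461.538ms=15/4b +692.308ms=3/4b
11) 4153.846ms=9/2b +692.308ms=3/4b
12) 4846.154ms=21/4b +692.308ms=3/4b
13) 5538.462ms=6b +1107.692ms=6/5b
14) 6646.154ms=36/5b +553.846ms=3/5b
15) 7200.0ms=39/5b +553.846ms=3/5b
16) 7753.846ms=42/5b +553.846ms=3/5b
Σ=9b of 9 (65bpm 3/4) — PASS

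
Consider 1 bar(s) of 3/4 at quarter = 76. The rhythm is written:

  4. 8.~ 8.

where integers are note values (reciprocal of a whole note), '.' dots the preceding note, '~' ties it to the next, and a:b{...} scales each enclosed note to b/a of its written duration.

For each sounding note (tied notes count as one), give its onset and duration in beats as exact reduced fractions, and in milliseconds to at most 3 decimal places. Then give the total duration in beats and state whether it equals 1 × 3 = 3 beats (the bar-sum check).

1) 0.0ms=0b +1184.211ms=3/2b
2) 1184.211ms=3/2b +1184.211ms=3/2b
Σ=3b of 3 (76bpm 3/4) — PASS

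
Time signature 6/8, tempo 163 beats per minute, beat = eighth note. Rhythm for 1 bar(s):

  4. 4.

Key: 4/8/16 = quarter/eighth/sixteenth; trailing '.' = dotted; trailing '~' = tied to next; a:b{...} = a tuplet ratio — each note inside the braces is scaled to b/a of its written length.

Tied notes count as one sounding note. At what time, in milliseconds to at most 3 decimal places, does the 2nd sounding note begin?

1. 0.0ms @ 0 + 1104.294ms (3)
2. 1104.294ms @ 3 + 1104.294ms (3)

note 2 onset = 3b = 1104.294ms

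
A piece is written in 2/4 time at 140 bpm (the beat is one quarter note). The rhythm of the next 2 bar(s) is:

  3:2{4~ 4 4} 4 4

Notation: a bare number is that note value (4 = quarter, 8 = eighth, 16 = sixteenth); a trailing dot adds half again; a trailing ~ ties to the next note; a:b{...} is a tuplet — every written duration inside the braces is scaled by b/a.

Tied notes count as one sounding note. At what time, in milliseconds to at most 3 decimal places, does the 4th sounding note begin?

1. 0.0ms @ 0 + 571.429ms (4/3)
2. 571.429ms @ 4/3 + 285.714ms (2/3)
3. 857.143ms @ 2 + 428.571ms (1)
4. 1285.714ms @ 3 + 428.571ms (1)

note 4 onset = 3b = 1285.714ms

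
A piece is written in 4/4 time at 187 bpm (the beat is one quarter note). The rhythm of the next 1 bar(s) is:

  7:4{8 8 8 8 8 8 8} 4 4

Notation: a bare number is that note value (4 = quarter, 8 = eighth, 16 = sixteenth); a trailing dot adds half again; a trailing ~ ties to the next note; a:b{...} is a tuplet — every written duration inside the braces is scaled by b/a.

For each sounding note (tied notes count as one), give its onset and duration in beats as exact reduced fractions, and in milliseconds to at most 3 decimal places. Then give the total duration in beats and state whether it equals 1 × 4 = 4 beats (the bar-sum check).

1) 0.0ms=0b +91.673ms=2/7b
2) 91.673ms=2/7b +91.673ms=2/7b
3) 183.346ms=4/7b +91.673ms=2/7b
4) 275.019ms=6/7b +91.673ms=2/7b
5) 366.692ms=8/7b +91.673ms=2/7b
6) 458.365ms=10/7b +91.673ms=2/7b
7) 550.038ms=12/7b +91.673ms=2/7b
8) 641.711ms=2b +320.856ms=1b
9) 962.567ms=3b +320.856ms=1b
Σ=4b of 4 (187bpm 4/4) — PASS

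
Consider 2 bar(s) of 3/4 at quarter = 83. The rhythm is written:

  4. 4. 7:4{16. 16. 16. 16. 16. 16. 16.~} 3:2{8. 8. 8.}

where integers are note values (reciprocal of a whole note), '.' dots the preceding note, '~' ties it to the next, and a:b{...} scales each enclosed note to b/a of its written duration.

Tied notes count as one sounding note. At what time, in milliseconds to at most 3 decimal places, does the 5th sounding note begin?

note 5 onset = 24/7b = 2478.485ms

1. 0.0ms @ 0 + 1084.337ms (3/2)
2. 1084.337ms @ 3/2 + 1084.337ms (3/2)
3. 2168.675ms @ 3 + 154.905ms (3/14)
4. 2323.58ms @ 45/14 + 154.905ms (3/14)
5. 2478.485ms @ 24/7 + 154.905ms (3/14)
6. 2633.391ms @ 51/14 + 154.905ms (3/14)
7. 2788.296ms @ 27/7 + 154.905ms (3/14)
8. 2943.201ms @ 57/14 + 154.905ms (3/14)
9. 3098.107ms @ 30/7 + 516.351ms (5/7)
10. 3614.458ms @ 5 + 361.446ms (1/2)
11. 3975.904ms @ 11/2 + 361.446ms (1/2)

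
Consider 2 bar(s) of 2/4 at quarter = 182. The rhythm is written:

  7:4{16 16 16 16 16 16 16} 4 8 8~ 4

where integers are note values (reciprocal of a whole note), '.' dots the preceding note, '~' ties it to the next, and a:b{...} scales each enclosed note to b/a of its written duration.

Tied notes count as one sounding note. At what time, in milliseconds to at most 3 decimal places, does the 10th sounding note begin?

1. 0.0ms @ 0 + 47.096ms (1/7)
2. 47.096ms @ 1/7 + 47.096ms (1/7)
3. 94.192ms @ 2/7 + 47.096ms (1/7)
4. 141.287ms @ 3/7 + 47.096ms (1/7)
5. 188.383ms @ 4/7 + 47.096ms (1/7)
6. 235.479ms @ 5/7 + 47.096ms (1/7)
7. 282.575ms @ 6/7 + 47.096ms (1/7)
8. 329.67ms @ 1 + 329.67ms (1)
9. 659.341ms @ 2 + 164.835ms (1/2)
10. 824.176ms @ 5/2 + 494.505ms (3/2)

note 10 onset = 5/2b = 824.176ms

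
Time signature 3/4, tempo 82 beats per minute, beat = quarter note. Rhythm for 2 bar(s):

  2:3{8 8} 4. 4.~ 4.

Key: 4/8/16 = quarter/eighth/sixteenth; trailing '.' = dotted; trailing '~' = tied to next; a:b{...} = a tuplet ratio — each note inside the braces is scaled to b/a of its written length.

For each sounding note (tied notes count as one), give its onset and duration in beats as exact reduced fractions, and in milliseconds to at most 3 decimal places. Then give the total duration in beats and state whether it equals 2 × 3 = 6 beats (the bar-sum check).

1) 0.0ms=0b +548.78ms=3/4b
2) 548.78ms=3/4b +548.78ms=3/4b
3) 1097.561ms=3/2b +1097.561ms=3/2b
4) 2195.122ms=3b +2195.122ms=3b
Σ=6b of 6 (82bpm 3/4) — PASS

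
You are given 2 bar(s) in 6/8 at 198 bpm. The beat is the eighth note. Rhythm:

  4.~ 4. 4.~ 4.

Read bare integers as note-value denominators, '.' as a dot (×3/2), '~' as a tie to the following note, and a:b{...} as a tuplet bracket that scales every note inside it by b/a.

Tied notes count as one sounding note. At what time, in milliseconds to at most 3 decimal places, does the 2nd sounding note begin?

1. 0.0ms @ 0 + 1818.182ms (6)
2. 1818.182ms @ 6 + 1818.182ms (6)

note 2 onset = 6b = 1818.182ms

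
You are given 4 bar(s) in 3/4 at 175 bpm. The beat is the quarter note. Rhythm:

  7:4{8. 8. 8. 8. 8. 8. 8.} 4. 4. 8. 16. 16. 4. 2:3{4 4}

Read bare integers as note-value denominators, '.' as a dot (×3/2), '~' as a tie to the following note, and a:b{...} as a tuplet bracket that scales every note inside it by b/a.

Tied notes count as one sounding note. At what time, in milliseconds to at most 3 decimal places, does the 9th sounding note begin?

note 9 onset = 9/2b = 1542.857ms

1. 0.0ms @ 0 + 146.939ms (3/7)
2. 146.939ms @ 3/7 + 146.939ms (3/7)
3. 293.878ms @ 6/7 + 146.939ms (3/7)
4. 440.816ms @ 9/7 + 146.939ms (3/7)
5. 587.755ms @ 12/7 + 146.939ms (3/7)
6. 734.694ms @ 15/7 + 146.939ms (3/7)
7. 881.633ms @ 18/7 + 146.939ms (3/7)
8. 1028.571ms @ 3 + 514.286ms (3/2)
9. 1542.857ms @ 9/2 + 514.286ms (3/2)
10. 2057.143ms @ 6 + 257.143ms (3/4)
11. 2314.286ms @ 27/4 + 128.571ms (3/8)
12. 2442.857ms @ 57/8 + 128.571ms (3/8)
13. 2571.429ms @ 15/2 + 514.286ms (3/2)
14. 3085.714ms @ 9 + 514.286ms (3/2)
15. 3600.0ms @ 21/2 + 514.286ms (3/2)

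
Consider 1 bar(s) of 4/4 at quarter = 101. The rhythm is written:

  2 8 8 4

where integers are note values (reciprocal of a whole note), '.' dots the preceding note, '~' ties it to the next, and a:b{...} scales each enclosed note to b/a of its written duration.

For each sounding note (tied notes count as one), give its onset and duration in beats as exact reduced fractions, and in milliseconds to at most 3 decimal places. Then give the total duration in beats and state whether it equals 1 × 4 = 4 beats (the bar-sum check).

1) 0.0ms=0b +1188.119ms=2b
2) 1188.119ms=2b +297.03ms=1/2b
3) 1485.149ms=5/2b +297.03ms=1/2b
4) 1782.178ms=3b +594.059ms=1b
Σ=4b of 4 (101bpm 4/4) — PASS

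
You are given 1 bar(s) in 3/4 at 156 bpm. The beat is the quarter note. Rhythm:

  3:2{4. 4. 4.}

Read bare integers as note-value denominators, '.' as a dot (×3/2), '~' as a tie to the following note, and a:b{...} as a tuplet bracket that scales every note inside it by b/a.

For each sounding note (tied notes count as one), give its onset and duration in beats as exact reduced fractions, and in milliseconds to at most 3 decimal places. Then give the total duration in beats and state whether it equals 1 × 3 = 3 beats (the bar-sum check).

1) 0.0ms=0b +384.615ms=1b
2) 384.615ms=1b +384.615ms=1b
3) 769.231ms=2b +384.615ms=1b
Σ=3b of 3 (156bpm 3/4) — PASS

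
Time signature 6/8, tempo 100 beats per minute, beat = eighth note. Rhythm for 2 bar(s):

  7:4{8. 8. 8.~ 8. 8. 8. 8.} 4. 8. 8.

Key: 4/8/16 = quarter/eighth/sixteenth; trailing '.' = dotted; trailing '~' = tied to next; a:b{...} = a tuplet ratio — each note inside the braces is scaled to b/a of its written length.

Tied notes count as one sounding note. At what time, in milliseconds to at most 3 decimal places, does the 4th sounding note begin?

1. 0.0ms @ 0 + 514.286ms (6/7)
2. 514.286ms @ 6/7 + 514.286ms (6/7)
3. 1028.571ms @ 12/7 + 1028.571ms (12/7)
4. 2057.143ms @ 24/7 + 514.286ms (6/7)
5. 2571.429ms @ 30/7 + 514.286ms (6/7)
6. 3085.714ms @ 36/7 + 514.286ms (6/7)
7. 3600.0ms @ 6 + 1800.0ms (3)
8. 5400.0ms @ 9 + 900.0ms (3/2)
9. 6300.0ms @ 21/2 + 900.0ms (3/2)

note 4 onset = 24/7b = 2057.143ms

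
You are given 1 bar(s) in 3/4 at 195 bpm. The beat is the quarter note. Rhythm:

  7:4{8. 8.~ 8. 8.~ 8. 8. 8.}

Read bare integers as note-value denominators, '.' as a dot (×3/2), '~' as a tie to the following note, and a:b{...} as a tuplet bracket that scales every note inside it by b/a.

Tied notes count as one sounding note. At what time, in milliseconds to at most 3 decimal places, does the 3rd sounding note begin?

note 3 onset = 9/7b = 395.604ms

1. 0.0ms @ 0 + 131.868ms (3/7)
2. 131.868ms @ 3/7 + 263.736ms (6/7)
3. 395.604ms @ 9/7 + 263.736ms (6/7)
4. 659.341ms @ 15/7 + 131.868ms (3/7)
5. 791.209ms @ 18/7 + 131.868ms (3/7)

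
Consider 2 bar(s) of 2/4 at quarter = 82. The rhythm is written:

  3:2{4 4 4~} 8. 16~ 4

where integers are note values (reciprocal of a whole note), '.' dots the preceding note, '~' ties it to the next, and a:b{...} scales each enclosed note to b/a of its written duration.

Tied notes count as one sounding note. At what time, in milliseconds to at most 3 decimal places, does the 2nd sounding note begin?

1. 0.0ms @ 0 + 487.805ms (2/3)
2. 487.805ms @ 2/3 + 487.805ms (2/3)
3. 975.61ms @ 4/3 + 1036.585ms (17/12)
4. 2012.195ms @ 11/4 + 914.634ms (5/4)

note 2 onset = 2/3b = 487.805ms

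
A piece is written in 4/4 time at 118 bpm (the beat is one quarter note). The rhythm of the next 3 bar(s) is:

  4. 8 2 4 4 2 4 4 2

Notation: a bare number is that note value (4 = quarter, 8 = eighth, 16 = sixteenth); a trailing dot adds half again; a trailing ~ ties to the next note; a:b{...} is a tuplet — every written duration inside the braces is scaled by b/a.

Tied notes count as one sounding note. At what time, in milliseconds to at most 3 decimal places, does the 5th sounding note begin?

note 5 onset = 5b = 2542.373ms

1. 0.0ms @ 0 + 762.712ms (3/2)
2. 762.712ms @ 3/2 + 254.237ms (1/2)
3. 1016.949ms @ 2 + 1016.949ms (2)
4. 2033.898ms @ 4 + 508.475ms (1)
5. 2542.373ms @ 5 + 508.475ms (1)
6. 3050.847ms @ 6 + 1016.949ms (2)
7. 4067.797ms @ 8 + 508.475ms (1)
8. 4576.271ms @ 9 + 508.475ms (1)
9. 5084.746ms @ 10 + 1016.949ms (2)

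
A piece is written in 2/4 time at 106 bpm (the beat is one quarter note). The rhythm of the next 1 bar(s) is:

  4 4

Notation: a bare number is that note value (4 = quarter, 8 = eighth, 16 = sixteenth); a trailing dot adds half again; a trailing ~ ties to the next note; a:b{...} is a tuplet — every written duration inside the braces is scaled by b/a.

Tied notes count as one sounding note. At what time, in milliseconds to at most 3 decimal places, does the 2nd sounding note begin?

1. 0.0ms @ 0 + 566.038ms (1)
2. 566.038ms @ 1 + 566.038ms (1)

note 2 onset = 1b = 566.038ms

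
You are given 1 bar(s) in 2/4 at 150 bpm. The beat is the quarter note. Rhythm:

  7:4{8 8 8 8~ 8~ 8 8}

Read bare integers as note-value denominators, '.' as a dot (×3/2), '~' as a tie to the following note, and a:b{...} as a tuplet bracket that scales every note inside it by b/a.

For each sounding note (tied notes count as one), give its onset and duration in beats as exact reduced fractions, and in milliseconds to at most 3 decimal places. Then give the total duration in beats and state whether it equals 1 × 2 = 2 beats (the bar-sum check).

1) 0.0ms=0b +114.286ms=2/7b
2) 114.286ms=2/7b +114.286ms=2/7b
3) 228.571ms=4/7b +114.286ms=2/7b
4) 342.857ms=6/7b +342.857ms=6/7b
5) 685.714ms=12/7b +114.286ms=2/7b
Σ=2b of 2 (150bpm 2/4) — PASS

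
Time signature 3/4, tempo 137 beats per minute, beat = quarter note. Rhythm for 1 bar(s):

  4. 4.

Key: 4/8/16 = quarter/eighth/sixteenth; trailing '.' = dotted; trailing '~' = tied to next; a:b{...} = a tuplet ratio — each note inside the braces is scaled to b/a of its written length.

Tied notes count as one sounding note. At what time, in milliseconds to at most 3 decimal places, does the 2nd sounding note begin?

1. 0.0ms @ 0 + 656.934ms (3/2)
2. 656.934ms @ 3/2 + 656.934ms (3/2)

note 2 onset = 3/2b = 656.934ms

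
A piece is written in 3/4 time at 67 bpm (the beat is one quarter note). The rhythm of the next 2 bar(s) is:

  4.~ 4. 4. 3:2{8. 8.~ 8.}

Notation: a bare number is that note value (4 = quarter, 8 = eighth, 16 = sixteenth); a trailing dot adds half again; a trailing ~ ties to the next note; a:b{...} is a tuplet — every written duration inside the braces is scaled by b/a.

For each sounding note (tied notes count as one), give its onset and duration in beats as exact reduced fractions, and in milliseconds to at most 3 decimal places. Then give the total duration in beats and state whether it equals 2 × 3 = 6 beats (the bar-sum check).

1) 0.0ms=0b +2686.567ms=3b
2) 2686.567ms=3b +1343.284ms=3/2b
3) 4029.851ms=9/2b +447.761ms=1/2b
4) 4477.612ms=5b +895.522ms=1b
Σ=6b of 6 (67bpm 3/4) — PASS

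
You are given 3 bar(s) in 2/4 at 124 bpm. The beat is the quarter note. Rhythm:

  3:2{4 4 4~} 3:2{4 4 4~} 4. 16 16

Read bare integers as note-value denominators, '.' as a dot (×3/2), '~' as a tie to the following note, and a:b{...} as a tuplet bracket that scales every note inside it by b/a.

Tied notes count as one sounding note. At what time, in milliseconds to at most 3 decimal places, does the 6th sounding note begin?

note 6 onset = 11/2b = 2661.29ms

1. 0.0ms @ 0 + 322.581ms (2/3)
2. 322.581ms @ 2/3 + 322.581ms (2/3)
3. 645.161ms @ 4/3 + 645.161ms (4/3)
4. 1290.323ms @ 8/3 + 322.581ms (2/3)
5. 1612.903ms @ 10/3 + 1048.387ms (13/6)
6. 2661.29ms @ 11/2 + 120.968ms (1/4)
7. 2782.258ms @ 23/4 + 120.968ms (1/4)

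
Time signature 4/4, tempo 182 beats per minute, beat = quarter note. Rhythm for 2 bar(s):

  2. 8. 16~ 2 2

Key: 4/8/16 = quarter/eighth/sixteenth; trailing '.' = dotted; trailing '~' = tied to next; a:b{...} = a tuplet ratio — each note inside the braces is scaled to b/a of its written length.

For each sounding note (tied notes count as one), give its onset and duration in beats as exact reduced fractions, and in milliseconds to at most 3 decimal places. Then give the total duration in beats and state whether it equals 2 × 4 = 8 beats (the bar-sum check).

1) 0.0ms=0b +989.011ms=3b
2) 989.011ms=3b +247.253ms=3/4b
3) 1236.264ms=15/4b +741.758ms=9/4b
4) 1978.022ms=6b +659.341ms=2b
Σ=8b of 8 (182bpm 4/4) — PASS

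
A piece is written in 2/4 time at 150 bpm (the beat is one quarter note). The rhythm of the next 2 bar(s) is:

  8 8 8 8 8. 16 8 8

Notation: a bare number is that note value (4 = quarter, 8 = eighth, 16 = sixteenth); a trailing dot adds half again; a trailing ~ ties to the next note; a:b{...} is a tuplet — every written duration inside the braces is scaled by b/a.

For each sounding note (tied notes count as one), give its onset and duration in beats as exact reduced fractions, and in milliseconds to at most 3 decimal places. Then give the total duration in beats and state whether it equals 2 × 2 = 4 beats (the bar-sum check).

1) 0.0ms=0b +200.0ms=1/2b
2) 200.0ms=1/2b +200.0ms=1/2b
3) 400.0ms=1b +200.0ms=1/2b
4) 600.0ms=3/2b +200.0ms=1/2b
5) 800.0ms=2b +300.0ms=3/4b
6) 1100.0ms=11/4b +100.0ms=1/4b
7) 1200.0ms=3b +200.0ms=1/2b
8) 1400.0ms=7/2b +200.0ms=1/2b
Σ=4b of 4 (150bpm 2/4) — PASS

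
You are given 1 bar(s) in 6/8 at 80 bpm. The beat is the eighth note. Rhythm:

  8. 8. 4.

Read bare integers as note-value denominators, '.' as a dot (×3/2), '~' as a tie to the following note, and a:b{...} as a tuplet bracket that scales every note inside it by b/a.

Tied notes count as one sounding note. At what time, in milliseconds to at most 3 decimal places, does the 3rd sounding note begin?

1. 0.0ms @ 0 + 1125.0ms (3/2)
2. 1125.0ms @ 3/2 + 1125.0ms (3/2)
3. 2250.0ms @ 3 + 2250.0ms (3)

note 3 onset = 3b = 2250.0ms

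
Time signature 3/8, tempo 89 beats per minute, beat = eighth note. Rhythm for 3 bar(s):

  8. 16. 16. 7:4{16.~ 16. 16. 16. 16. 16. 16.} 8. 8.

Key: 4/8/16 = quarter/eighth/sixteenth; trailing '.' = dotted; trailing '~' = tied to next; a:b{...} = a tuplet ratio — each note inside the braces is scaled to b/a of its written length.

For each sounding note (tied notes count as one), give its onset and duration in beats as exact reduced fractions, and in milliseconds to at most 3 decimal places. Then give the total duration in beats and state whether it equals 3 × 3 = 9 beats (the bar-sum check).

1) 0.0ms=0b +1011.236ms=3/2b
2) 1011.236ms=3/2b +505.618ms=3/4b
3) 1516.854ms=9/4b +505.618ms=3/4b
4) 2022.472ms=3b +577.849ms=6/7b
5) 2600.321ms=27/7b +288.925ms=3/7b
6) 2889.246ms=30/7b +288.925ms=3/7b
7) 3178.17ms=33/7b +288.925ms=3/7b
8) 3467.095ms=36/7b +288.925ms=3/7b
9) 3756.019ms=39/7b +288.925ms=3/7b
10) 4044.944ms=6b +1011.236ms=3/2b
11) 5056.18ms=15/2b +1011.236ms=3/2b
Σ=9b of 9 (89bpm 3/8) — PASS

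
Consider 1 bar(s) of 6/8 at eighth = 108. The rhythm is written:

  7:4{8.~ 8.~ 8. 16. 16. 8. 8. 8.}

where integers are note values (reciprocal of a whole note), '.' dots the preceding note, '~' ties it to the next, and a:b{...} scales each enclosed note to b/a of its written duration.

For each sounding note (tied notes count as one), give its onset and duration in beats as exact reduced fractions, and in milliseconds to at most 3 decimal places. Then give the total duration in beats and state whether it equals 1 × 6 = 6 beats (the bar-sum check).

1) 0.0ms=0b +1428.571ms=18/7b
2) 1428.571ms=18/7b +238.095ms=3/7b
3) 1666.667ms=3b +238.095ms=3/7b
4) 1904.762ms=24/7b +476.19ms=6/7b
5) 2380.952ms=30/7b +476.19ms=6/7b
6) 2857.143ms=36/7b +476.19ms=6/7b
Σ=6b of 6 (108bpm 6/8) — PASS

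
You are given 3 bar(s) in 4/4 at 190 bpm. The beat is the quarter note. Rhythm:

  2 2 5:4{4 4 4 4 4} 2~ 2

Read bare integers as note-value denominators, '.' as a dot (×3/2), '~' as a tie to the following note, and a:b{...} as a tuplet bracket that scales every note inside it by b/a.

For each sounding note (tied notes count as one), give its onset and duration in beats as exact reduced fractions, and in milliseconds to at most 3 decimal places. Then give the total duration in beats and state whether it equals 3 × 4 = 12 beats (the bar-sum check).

1) 0.0ms=0b +631.579ms=2b
2) 631.579ms=2b +631.579ms=2b
3) 1263.158ms=4b +252.632ms=4/5b
4) 1515.789ms=24/5b +252.632ms=4/5b
5) 1768.421ms=28/5b +252.632ms=4/5b
6) 2021.053ms=32/5b +252.632ms=4/5b
7) 2273.684ms=36/5b +252.632ms=4/5b
8) 2526.316ms=8b +1263.158ms=4b
Σ=12b of 12 (190bpm 4/4) — PASS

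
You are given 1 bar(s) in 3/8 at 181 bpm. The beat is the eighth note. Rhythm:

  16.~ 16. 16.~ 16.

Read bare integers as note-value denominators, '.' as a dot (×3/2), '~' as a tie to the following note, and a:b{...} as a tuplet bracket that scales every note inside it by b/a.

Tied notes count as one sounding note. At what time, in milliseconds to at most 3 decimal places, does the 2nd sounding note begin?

note 2 onset = 3/2b = 497.238ms

1. 0.0ms @ 0 + 497.238ms (3/2)
2. 497.238ms @ 3/2 + 497.238ms (3/2)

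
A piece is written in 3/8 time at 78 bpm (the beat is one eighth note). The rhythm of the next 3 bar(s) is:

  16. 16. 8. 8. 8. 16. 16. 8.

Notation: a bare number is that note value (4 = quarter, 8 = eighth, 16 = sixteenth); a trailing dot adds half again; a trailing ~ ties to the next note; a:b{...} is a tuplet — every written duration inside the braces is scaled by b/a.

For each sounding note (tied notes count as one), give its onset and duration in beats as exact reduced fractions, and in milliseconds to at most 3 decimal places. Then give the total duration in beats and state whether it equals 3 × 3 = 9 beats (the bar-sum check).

1) 0.0ms=0b +576.923ms=3/4b
2) 576.923ms=3/4b +576.923ms=3/4b
3) 1153.846ms=3/2b +1153.846ms=3/2b
4) 2307.692ms=3b +1153.846ms=3/2b
5) 3461.538ms=9/2b +1153.846ms=3/2b
6) 4615.385ms=6b +576.923ms=3/4b
7) 5192.308ms=27/4b +576.923ms=3/4b
8) 5769.231ms=15/2b +1153.846ms=3/2b
Σ=9b of 9 (78bpm 3/8) — PASS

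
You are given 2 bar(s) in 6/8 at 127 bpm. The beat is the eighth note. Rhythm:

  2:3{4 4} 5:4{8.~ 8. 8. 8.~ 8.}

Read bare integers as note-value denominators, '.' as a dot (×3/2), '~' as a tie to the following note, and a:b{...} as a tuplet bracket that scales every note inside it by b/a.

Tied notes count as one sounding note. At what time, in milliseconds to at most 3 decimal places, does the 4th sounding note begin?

note 4 onset = 42/5b = 3968.504ms

1. 0.0ms @ 0 + 1417.323ms (3)
2. 1417.323ms @ 3 + 1417.323ms (3)
3. 2834.646ms @ 6 + 1133.858ms (12/5)
4. 3968.504ms @ 42/5 + 566.929ms (6/5)
5. 4535.433ms @ 48/5 + 1133.858ms (12/5)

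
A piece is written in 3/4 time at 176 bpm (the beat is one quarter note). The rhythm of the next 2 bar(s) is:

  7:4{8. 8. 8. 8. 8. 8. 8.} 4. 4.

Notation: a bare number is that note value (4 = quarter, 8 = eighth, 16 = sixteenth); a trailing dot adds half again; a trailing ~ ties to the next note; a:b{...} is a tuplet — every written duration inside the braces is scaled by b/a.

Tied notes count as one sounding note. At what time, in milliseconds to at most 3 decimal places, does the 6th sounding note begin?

note 6 onset = 15/7b = 730.519ms

1. 0.0ms @ 0 + 146.104ms (3/7)
2. 146.104ms @ 3/7 + 146.104ms (3/7)
3. 292.208ms @ 6/7 + 146.104ms (3/7)
4. 438.312ms @ 9/7 + 146.104ms (3/7)
5. 584.416ms @ 12/7 + 146.104ms (3/7)
6. 730.519ms @ 15/7 + 146.104ms (3/7)
7. 876.623ms @ 18/7 + 146.104ms (3/7)
8. 1022.727ms @ 3 + 511.364ms (3/2)
9. 1534.091ms @ 9/2 + 511.364ms (3/2)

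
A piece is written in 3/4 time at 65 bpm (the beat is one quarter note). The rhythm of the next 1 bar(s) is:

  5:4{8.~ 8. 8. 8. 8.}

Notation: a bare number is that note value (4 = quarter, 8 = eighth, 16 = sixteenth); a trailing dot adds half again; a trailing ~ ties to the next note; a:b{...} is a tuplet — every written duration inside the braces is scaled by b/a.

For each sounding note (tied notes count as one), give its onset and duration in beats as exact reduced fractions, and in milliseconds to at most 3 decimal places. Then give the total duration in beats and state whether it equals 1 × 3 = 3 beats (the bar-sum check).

1) 0.0ms=0b +1107.692ms=6/5b
2) 1107.692ms=6/5b +553.846ms=3/5b
3) 1661.538ms=9/5b +553.846ms=3/5b
4) 2215.385ms=12/5b +553.846ms=3/5b
Σ=3b of 3 (65bpm 3/4) — PASS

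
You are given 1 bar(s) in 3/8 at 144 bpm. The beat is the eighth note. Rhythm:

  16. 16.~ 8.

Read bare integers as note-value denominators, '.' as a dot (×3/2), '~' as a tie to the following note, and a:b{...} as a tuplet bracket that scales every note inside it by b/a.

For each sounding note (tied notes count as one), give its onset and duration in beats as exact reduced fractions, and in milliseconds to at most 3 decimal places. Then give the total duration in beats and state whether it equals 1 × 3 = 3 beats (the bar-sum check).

1) 0.0ms=0b +312.5ms=3/4b
2) 312.5ms=3/4b +937.5ms=9/4b
Σ=3b of 3 (144bpm 3/8) — PASS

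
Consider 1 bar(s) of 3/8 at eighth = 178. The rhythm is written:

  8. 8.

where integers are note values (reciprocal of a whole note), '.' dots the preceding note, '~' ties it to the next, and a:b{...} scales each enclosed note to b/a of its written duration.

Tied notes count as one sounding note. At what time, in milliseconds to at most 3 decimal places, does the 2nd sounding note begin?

1. 0.0ms @ 0 + 505.618ms (3/2)
2. 505.618ms @ 3/2 + 505.618ms (3/2)

note 2 onset = 3/2b = 505.618ms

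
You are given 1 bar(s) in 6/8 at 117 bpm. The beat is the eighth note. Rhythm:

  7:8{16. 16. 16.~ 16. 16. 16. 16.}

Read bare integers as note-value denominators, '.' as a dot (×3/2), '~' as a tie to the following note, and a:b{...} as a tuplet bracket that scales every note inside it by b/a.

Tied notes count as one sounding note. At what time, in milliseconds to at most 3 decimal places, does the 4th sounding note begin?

note 4 onset = 24/7b = 1758.242ms

1. 0.0ms @ 0 + 439.56ms (6/7)
2. 439.56ms @ 6/7 + 439.56ms (6/7)
3. 879.121ms @ 12/7 + 879.121ms (12/7)
4. 1758.242ms @ 24/7 + 439.56ms (6/7)
5. 2197.802ms @ 30/7 + 439.56ms (6/7)
6. 2637.363ms @ 36/7 + 439.56ms (6/7)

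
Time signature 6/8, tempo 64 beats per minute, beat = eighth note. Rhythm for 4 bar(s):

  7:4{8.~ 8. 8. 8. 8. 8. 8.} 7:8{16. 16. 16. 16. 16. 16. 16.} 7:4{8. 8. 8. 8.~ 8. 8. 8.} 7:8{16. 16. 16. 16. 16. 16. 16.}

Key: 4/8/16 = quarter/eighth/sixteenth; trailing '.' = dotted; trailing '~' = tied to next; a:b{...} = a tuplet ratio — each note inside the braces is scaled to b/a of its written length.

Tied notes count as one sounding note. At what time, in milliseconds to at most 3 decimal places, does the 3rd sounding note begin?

1. 0.0ms @ 0 + 1607.143ms (12/7)
2. 1607.143ms @ 12/7 + 803.571ms (6/7)
3. 2410.714ms @ 18/7 + 803.571ms (6/7)
4. 3214.286ms @ 24/7 + 803.571ms (6/7)
5. 4017.857ms @ 30/7 + 803.571ms (6/7)
6. 4821.429ms @ 36/7 + 803.571ms (6/7)
7. 5625.0ms @ 6 + 803.571ms (6/7)
8. 6428.571ms @ 48/7 + 803.571ms (6/7)
9. 7232.143ms @ 54/7 + 803.571ms (6/7)
10. 8035.714ms @ 60/7 + 803.571ms (6/7)
11. 8839.286ms @ 66/7 + 803.571ms (6/7)
12. 9642.857ms @ 72/7 + 803.571ms (6/7)
13. 10446.429ms @ 78/7 + 803.571ms (6/7)
14. 11250.0ms @ 12 + 803.571ms (6/7)
15. 12053.571ms @ 90/7 + 803.571ms (6/7)
16. 12857.143ms @ 96/7 + 803.571ms (6/7)
17. 13660.714ms @ 102/7 + 1607.143ms (12/7)
18. 15267.857ms @ 114/7 + 803.571ms (6/7)
19. 16071.429ms @ 120/7 + 803.571ms (6/7)
20. 16875.0ms @ 18 + 803.571ms (6/7)
21. 17678.571ms @ 132/7 + 803.571ms (6/7)
22. 18482.143ms @ 138/7 + 803.571ms (6/7)
23. 19285.714ms @ 144/7 + 803.571ms (6/7)
24. 20089.286ms @ 150/7 + 803.571ms (6/7)
25. 20892.857ms @ 156/7 + 803.571ms (6/7)
26. 21696.429ms @ 162/7 + 803.571ms (6/7)

note 3 onset = 18/7b = 2410.714ms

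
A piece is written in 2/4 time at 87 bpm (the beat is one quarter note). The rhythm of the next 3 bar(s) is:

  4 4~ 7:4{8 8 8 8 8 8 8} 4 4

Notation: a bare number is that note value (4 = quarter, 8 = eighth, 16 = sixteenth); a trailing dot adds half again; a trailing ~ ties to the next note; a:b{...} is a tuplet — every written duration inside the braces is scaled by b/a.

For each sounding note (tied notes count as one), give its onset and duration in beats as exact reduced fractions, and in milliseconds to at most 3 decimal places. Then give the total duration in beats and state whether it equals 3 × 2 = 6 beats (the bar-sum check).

1) 0.0ms=0b +689.655ms=1b
2) 689.655ms=1b +886.7ms=9/7b
3) 1576.355ms=16/7b +197.044ms=2/7b
4) 1773.399ms=18/7b +197.044ms=2/7b
5) 1970.443ms=20/7b +197.044ms=2/7b
6) 2167.488ms=22/7b +197.044ms=2/7b
7) 2364.532ms=24/7b +197.044ms=2/7b
8) 2561.576ms=26/7b +197.044ms=2/7b
9) 2758.621ms=4b +689.655ms=1b
10) 3448.276ms=5b +689.655ms=1b
Σ=6b of 6 (87bpm 2/4) — PASS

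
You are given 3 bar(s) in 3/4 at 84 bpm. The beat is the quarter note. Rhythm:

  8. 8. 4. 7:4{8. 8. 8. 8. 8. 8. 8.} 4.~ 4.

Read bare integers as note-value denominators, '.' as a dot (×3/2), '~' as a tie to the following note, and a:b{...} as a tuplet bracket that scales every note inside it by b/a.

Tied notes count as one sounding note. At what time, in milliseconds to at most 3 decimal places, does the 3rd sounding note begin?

1. 0.0ms @ 0 + 535.714ms (3/4)
2. 535.714ms @ 3/4 + 535.714ms (3/4)
3. 1071.429ms @ 3/2 + 1071.429ms (3/2)
4. 2142.857ms @ 3 + 306.122ms (3/7)
5. 2448.98ms @ 24/7 + 306.122ms (3/7)
6. 2755.102ms @ 27/7 + 306.122ms (3/7)
7. 3061.224ms @ 30/7 + 306.122ms (3/7)
8. 3367.347ms @ 33/7 + 306.122ms (3/7)
9. 3673.469ms @ 36/7 + 306.122ms (3/7)
10. 3979.592ms @ 39/7 + 306.122ms (3/7)
11. 4285.714ms @ 6 + 2142.857ms (3)

note 3 onset = 3/2b = 1071.429ms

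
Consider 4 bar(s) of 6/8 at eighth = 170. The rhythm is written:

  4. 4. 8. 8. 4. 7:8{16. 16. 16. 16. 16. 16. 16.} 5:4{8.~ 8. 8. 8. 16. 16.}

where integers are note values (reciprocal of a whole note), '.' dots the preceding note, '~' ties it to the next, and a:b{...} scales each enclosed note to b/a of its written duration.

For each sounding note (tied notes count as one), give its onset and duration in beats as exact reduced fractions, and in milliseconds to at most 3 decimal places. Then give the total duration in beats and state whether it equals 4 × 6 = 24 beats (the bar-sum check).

1) 0.0ms=0b +1058.824ms=3b
2) 1058.824ms=3b +1058.824ms=3b
3) 2117.647ms=6b +529.412ms=3/2b
4) 2647.059ms=15/2b +529.412ms=3/2b
5) 3176.471ms=9b +1058.824ms=3b
6) 4235.294ms=12b +302.521ms=6/7b
7) 4537.815ms=90/7b +302.521ms=6/7b
8) 4840.336ms=96/7b +302.521ms=6/7b
9) 5142.857ms=102/7b +302.521ms=6/7b
10) 5445.378ms=108/7b +302.521ms=6/7b
11) 5747.899ms=114/7b +302.521ms=6/7b
12) 6050.42ms=120/7b +302.521ms=6/7b
13) 6352.941ms=18b +847.059ms=12/5b
14) 7200.0ms=102/5b +423.529ms=6/5b
15) 7623.529ms=108/5b +423.529ms=6/5b
16) 8047.059ms=114/5b +211.765ms=3/5b
17) 8258.824ms=117/5b +211.765ms=3/5b
Σ=24b of 24 (170bpm 6/8) — PASS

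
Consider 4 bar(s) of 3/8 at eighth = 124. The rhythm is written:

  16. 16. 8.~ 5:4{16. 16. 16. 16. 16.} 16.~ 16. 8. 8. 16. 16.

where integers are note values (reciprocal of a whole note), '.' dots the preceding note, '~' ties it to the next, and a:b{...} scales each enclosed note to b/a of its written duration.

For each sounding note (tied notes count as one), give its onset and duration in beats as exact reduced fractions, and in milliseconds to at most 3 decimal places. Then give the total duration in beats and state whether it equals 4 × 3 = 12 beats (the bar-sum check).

1) 0.0ms=0b +362.903ms=3/4b
2) 362.903ms=3/4b +362.903ms=3/4b
3) 725.806ms=3/2b +1016.129ms=21/10b
4) 1741.935ms=18/5b +290.323ms=3/5b
5) 2032.258ms=21/5b +290.323ms=3/5b
6) 2322.581ms=24/5b +290.323ms=3/5b
7) 2612.903ms=27/5b +290.323ms=3/5b
8) 2903.226ms=6b +725.806ms=3/2b
9) 3629.032ms=15/2b +725.806ms=3/2b
10) 4354.839ms=9b +725.806ms=3/2b
11) 5080.645ms=21/2b +362.903ms=3/4b
12) 5443.548ms=45/4b +362.903ms=3/4b
Σ=12b of 12 (124bpm 3/8) — PASS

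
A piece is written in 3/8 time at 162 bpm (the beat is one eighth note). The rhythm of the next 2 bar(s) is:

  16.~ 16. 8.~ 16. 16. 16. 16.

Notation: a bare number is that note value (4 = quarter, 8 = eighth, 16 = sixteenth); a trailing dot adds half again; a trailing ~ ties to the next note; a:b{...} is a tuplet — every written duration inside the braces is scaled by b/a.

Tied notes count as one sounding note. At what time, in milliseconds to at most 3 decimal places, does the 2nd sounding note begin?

1. 0.0ms @ 0 + 555.556ms (3/2)
2. 555.556ms @ 3/2 + 833.333ms (9/4)
3. 1388.889ms @ 15/4 + 277.778ms (3/4)
4. 1666.667ms @ 9/2 + 277.778ms (3/4)
5. 1944.444ms @ 21/4 + 277.778ms (3/4)

note 2 onset = 3/2b = 555.556ms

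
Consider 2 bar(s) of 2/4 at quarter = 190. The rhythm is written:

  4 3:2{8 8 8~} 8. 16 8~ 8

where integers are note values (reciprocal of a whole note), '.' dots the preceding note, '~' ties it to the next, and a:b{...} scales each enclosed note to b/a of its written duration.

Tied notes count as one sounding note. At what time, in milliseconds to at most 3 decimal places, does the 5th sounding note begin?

1. 0.0ms @ 0 + 315.789ms (1)
2. 315.789ms @ 1 + 105.263ms (1/3)
3. 421.053ms @ 4/3 + 105.263ms (1/3)
4. 526.316ms @ 5/3 + 342.105ms (13/12)
5. 868.421ms @ 11/4 + 78.947ms (1/4)
6. 947.368ms @ 3 + 315.789ms (1)

note 5 onset = 11/4b = 868.421ms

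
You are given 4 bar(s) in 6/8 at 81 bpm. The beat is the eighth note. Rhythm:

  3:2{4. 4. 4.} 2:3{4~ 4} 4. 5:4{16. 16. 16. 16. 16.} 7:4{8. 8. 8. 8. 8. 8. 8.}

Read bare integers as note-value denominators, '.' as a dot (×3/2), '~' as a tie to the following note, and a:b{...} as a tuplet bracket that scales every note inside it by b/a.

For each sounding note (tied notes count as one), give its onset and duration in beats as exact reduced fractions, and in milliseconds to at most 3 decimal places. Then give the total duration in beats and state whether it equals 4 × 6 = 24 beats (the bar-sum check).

1) 0.0ms=0b +1481.481ms=2b
2) 1481.481ms=2b +1481.481ms=2b
3) 2962.963ms=4b +1481.481ms=2b
4) 4444.444ms=6b +4444.444ms=6b
5) 8888.889ms=12b +2222.222ms=3b
6) 11111.111ms=15b +444.444ms=3/5b
7) 11555.556ms=78/5b +444.444ms=3/5b
8) 12000.0ms=81/5b +444.444ms=3/5b
9) 12444.444ms=84/5b +444.444ms=3/5b
10) 12888.889ms=87/5b +444.444ms=3/5b
11) 13333.333ms=18b +634.921ms=6/7b
12) 13968.254ms=132/7b +634.921ms=6/7b
13) 14603.175ms=138/7b +634.921ms=6/7b
14) 15238.095ms=144/7b +634.921ms=6/7b
15) 15873.016ms=150/7b +634.921ms=6/7b
16) 16507.937ms=156/7b +634.921ms=6/7b
17) 17142.857ms=162/7b +634.921ms=6/7b
Σ=24b of 24 (81bpm 6/8) — PASS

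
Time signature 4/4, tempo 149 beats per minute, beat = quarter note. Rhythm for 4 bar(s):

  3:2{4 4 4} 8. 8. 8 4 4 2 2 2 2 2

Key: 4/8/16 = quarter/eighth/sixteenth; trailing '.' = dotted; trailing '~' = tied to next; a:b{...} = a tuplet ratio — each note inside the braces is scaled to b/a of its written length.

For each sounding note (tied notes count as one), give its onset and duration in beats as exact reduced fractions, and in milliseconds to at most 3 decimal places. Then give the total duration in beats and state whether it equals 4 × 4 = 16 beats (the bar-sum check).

1) 0.0ms=0b +268.456ms=2/3b
2) 268.456ms=2/3b +268.456ms=2/3b
3) 536.913ms=4/3b +268.456ms=2/3b
4) 805.369ms=2b +302.013ms=3/4b
5) 1107.383ms=11/4b +302.013ms=3/4b
6) 1409.396ms=7/2b +201.342ms=1/2b
7) 1610.738ms=4b +402.685ms=1b
8) 2013.423ms=5b +402.685ms=1b
9) 2416.107ms=6b +805.369ms=2b
10) 3221.477ms=8b +805.369ms=2b
11) 4026.846ms=10b +805.369ms=2b
12) 4832.215ms=12b +805.369ms=2b
13) 5637.584ms=14b +805.369ms=2b
Σ=16b of 16 (149bpm 4/4) — PASS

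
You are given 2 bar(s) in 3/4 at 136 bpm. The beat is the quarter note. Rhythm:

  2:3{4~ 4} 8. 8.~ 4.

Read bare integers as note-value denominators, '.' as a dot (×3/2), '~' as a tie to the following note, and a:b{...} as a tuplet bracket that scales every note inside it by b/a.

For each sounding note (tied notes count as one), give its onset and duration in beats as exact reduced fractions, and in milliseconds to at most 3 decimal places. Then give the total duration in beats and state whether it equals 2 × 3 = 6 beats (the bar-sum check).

1) 0.0ms=0b +1323.529ms=3b
2) 1323.529ms=3b +330.882ms=3/4b
3) 1654.412ms=15/4b +992.647ms=9/4b
Σ=6b of 6 (136bpm 3/4) — PASS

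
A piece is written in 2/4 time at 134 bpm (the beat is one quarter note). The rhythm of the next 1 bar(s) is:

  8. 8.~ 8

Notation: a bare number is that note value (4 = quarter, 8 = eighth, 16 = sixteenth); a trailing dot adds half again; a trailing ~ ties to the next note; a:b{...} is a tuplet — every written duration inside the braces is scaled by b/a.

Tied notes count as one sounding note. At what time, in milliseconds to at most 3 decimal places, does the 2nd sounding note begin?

note 2 onset = 3/4b = 335.821ms

1. 0.0ms @ 0 + 335.821ms (3/4)
2. 335.821ms @ 3/4 + 559.701ms (5/4)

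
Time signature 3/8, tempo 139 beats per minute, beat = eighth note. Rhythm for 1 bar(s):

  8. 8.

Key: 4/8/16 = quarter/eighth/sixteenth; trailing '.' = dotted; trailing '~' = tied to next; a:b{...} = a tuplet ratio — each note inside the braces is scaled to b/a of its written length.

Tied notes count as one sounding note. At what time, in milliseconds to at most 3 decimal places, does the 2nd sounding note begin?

1. 0.0ms @ 0 + 647.482ms (3/2)
2. 647.482ms @ 3/2 + 647.482ms (3/2)

note 2 onset = 3/2b = 647.482ms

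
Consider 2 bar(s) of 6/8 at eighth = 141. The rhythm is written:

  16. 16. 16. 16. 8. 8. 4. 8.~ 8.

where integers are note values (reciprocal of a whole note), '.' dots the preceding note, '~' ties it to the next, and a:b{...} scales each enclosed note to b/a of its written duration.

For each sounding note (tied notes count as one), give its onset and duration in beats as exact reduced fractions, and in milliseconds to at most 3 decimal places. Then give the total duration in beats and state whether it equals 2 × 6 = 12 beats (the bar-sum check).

1) 0.0ms=0b +319.149ms=3/4b
2) 319.149ms=3/4b +319.149ms=3/4b
3) 638.298ms=3/2b +319.149ms=3/4b
4) 957.447ms=9/4b +319.149ms=3/4b
5) 1276.596ms=3b +638.298ms=3/2b
6) 1914.894ms=9/2b +638.298ms=3/2b
7) 2553.191ms=6b +1276.596ms=3b
8) 3829.787ms=9b +1276.596ms=3b
Σ=12b of 12 (141bpm 6/8) — PASS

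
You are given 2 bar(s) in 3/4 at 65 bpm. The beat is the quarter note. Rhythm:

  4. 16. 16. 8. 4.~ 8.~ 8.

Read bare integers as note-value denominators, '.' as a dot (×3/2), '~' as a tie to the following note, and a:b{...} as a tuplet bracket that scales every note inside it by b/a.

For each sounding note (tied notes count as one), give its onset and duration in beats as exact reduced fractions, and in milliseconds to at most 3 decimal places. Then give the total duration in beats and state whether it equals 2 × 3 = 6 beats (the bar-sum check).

1) 0.0ms=0b +1384.615ms=3/2b
2) 1384.615ms=3/2b +346.154ms=3/8b
3) 1730.769ms=15/8b +346.154ms=3/8b
4) 2076.923ms=9/4b +692.308ms=3/4b
5) 2769.231ms=3b +2769.231ms=3b
Σ=6b of 6 (65bpm 3/4) — PASS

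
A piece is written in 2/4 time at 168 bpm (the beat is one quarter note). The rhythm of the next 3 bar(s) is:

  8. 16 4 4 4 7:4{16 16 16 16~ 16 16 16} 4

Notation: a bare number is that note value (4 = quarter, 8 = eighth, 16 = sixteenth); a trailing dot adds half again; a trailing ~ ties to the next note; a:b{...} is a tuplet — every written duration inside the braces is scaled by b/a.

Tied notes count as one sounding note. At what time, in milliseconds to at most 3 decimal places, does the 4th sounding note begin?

1. 0.0ms @ 0 + 267.857ms (3/4)
2. 267.857ms @ 3/4 + 89.286ms (1/4)
3. 357.143ms @ 1 + 357.143ms (1)
4. 714.286ms @ 2 + 357.143ms (1)
5. 1071.429ms @ 3 + 357.143ms (1)
6. 1428.571ms @ 4 + 51.02ms (1/7)
7. 1479.592ms @ 29/7 + 51.02ms (1/7)
8. 1530.612ms @ 30/7 + 51.02ms (1/7)
9. 1581.633ms @ 31/7 + 102.041ms (2/7)
10. 1683.673ms @ 33/7 + 51.02ms (1/7)
11. 1734.694ms @ 34/7 + 51.02ms (1/7)
12. 1785.714ms @ 5 + 357.143ms (1)

note 4 onset = 2b = 714.286ms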